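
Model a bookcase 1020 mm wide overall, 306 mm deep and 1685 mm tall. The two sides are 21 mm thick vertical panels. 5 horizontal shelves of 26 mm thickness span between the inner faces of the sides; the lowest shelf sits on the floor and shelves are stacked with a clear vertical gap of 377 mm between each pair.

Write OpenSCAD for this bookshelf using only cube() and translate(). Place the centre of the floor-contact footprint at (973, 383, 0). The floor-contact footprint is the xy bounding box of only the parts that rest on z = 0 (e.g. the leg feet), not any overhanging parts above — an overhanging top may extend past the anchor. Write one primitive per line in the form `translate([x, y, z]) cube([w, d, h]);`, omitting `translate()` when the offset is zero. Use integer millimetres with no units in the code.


translate([463, 230, 0]) cube([21, 306, 1685]);
translate([1462, 230, 0]) cube([21, 306, 1685]);
translate([484, 230, 0]) cube([978, 306, 26]);
translate([484, 230, 403]) cube([978, 306, 26]);
translate([484, 230, 806]) cube([978, 306, 26]);
translate([484, 230, 1209]) cube([978, 306, 26]);
translate([484, 230, 1612]) cube([978, 306, 26]);


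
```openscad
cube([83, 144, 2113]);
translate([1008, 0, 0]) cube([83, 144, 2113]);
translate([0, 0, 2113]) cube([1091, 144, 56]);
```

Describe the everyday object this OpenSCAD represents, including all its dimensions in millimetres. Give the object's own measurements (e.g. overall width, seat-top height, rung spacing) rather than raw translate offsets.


A door frame. The clear opening is 925 mm wide and 2113 mm high. Two 83 mm wide jambs, 144 mm deep, stand either side of the opening from the floor to the top of the opening. A 56 mm thick head sits across the top of both jambs, spanning the full outside width of the frame.


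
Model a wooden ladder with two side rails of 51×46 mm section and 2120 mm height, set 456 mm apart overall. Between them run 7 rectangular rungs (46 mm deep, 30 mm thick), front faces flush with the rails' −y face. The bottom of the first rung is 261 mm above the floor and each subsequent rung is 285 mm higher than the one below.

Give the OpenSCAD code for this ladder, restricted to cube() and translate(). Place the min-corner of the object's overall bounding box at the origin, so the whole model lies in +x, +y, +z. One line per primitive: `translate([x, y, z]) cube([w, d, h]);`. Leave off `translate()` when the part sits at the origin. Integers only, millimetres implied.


cube([51, 46, 2120]);
translate([405, 0, 0]) cube([51, 46, 2120]);
translate([51, 0, 261]) cube([354, 46, 30]);
translate([51, 0, 546]) cube([354, 46, 30]);
translate([51, 0, 831]) cube([354, 46, 30]);
translate([51, 0, 1116]) cube([354, 46, 30]);
translate([51, 0, 1401]) cube([354, 46, 30]);
translate([51, 0, 1686]) cube([354, 46, 30]);
translate([51, 0, 1971]) cube([354, 46, 30]);


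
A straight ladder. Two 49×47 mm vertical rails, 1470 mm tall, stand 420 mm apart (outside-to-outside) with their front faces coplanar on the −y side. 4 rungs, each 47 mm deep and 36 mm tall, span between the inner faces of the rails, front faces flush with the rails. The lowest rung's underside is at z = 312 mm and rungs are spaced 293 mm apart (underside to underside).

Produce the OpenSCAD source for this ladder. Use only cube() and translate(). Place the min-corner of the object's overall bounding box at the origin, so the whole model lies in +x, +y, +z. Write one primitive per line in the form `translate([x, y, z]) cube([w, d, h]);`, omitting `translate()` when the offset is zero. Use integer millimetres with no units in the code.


// rung span = 420 - 2*49 = 322
// rung[k] z = 312 + k*293
cube([49, 47, 1470]);
translate([371, 0, 0]) cube([49, 47, 1470]);
translate([49, 0, 312]) cube([322, 47, 36]);
translate([49, 0, 605]) cube([322, 47, 36]);
translate([49, 0, 898]) cube([322, 47, 36]);
translate([49, 0, 1191]) cube([322, 47, 36]);


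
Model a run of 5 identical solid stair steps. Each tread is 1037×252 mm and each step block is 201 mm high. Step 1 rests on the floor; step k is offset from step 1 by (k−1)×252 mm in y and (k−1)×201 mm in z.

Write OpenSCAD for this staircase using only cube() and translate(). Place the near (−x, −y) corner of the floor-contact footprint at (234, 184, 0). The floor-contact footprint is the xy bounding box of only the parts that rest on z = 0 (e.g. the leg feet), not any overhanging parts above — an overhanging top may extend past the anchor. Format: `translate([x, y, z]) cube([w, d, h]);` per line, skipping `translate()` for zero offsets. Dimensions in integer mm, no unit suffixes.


translate([234, 184, 0]) cube([1037, 252, 201]);
translate([234, 436, 201]) cube([1037, 252, 201]);
translate([234, 688, 402]) cube([1037, 252, 201]);
translate([234, 940, 603]) cube([1037, 252, 201]);
translate([234, 1192, 804]) cube([1037, 252, 201]);


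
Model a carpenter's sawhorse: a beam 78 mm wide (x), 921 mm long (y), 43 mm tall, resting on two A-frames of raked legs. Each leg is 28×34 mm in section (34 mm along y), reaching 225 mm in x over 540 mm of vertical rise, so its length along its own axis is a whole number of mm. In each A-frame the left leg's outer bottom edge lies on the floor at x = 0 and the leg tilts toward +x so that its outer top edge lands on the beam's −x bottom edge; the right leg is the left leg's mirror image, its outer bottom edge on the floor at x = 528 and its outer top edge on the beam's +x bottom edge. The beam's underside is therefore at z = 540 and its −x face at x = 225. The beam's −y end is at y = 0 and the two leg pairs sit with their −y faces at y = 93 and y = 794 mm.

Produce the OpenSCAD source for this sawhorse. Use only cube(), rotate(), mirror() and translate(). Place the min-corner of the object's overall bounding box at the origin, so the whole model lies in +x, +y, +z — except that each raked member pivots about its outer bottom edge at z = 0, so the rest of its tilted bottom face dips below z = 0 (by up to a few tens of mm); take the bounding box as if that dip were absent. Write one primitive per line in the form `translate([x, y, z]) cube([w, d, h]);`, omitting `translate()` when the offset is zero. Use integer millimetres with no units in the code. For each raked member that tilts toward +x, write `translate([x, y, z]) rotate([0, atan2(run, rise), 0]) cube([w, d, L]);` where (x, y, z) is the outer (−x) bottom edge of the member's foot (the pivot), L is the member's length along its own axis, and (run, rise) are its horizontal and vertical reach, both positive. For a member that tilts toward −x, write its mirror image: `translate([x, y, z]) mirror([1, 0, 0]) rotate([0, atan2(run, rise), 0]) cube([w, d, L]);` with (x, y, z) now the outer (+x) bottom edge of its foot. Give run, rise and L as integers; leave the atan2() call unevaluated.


translate([225, 0, 540]) cube([78, 921, 43]);
translate([0, 93, 0]) rotate([0, atan2(225, 540), 0]) cube([28, 34, 585]);
translate([528, 93, 0]) mirror([1, 0, 0]) rotate([0, atan2(225, 540), 0]) cube([28, 34, 585]);
translate([0, 794, 0]) rotate([0, atan2(225, 540), 0]) cube([28, 34, 585]);
translate([528, 794, 0]) mirror([1, 0, 0]) rotate([0, atan2(225, 540), 0]) cube([28, 34, 585]);


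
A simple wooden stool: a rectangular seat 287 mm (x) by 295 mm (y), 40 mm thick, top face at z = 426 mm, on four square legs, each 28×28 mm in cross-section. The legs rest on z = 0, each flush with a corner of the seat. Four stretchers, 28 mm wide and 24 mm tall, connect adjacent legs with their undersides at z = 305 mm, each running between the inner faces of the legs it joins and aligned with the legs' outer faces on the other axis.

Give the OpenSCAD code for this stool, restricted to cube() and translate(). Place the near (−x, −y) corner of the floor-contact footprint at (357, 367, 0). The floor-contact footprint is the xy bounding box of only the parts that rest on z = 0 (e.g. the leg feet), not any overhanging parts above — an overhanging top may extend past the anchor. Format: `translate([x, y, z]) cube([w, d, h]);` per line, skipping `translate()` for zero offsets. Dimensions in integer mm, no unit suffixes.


translate([357, 367, 386]) cube([287, 295, 40]);
translate([357, 367, 0]) cube([28, 28, 386]);
translate([616, 367, 0]) cube([28, 28, 386]);
translate([357, 634, 0]) cube([28, 28, 386]);
translate([616, 634, 0]) cube([28, 28, 386]);
translate([385, 367, 305]) cube([231, 28, 24]);
translate([385, 634, 305]) cube([231, 28, 24]);
translate([357, 395, 305]) cube([28, 239, 24]);
translate([616, 395, 305]) cube([28, 239, 24]);


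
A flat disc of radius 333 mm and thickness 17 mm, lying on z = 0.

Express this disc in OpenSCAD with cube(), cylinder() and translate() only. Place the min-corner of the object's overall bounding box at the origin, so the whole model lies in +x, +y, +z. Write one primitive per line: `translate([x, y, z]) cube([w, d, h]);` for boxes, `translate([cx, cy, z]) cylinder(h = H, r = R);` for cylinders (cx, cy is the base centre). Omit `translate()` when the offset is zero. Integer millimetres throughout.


translate([333, 333, 0]) cylinder(h = 17, r = 333);


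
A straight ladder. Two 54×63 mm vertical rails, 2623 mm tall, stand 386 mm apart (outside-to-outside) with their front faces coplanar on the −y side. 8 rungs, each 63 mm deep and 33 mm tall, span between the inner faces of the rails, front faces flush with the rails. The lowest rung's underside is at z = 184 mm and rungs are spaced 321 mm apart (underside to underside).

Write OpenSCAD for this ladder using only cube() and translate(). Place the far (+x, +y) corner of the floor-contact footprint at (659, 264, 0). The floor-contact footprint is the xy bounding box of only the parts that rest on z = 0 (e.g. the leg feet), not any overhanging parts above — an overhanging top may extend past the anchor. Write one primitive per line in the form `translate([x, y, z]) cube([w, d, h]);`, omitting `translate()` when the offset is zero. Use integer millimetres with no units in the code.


// rung span = 386 - 2*54 = 278
// rung[k] z = 184 + k*321
translate([273, 201, 0]) cube([54, 63, 2623]);
translate([605, 201, 0]) cube([54, 63, 2623]);
translate([327, 201, 184]) cube([278, 63, 33]);
translate([327, 201, 505]) cube([278, 63, 33]);
translate([327, 201, 826]) cube([278, 63, 33]);
translate([327, 201, 1147]) cube([278, 63, 33]);
translate([327, 201, 1468]) cube([278, 63, 33]);
translate([327, 201, 1789]) cube([278, 63, 33]);
translate([327, 201, 2110]) cube([278, 63, 33]);
translate([327, 201, 2431]) cube([278, 63, 33]);


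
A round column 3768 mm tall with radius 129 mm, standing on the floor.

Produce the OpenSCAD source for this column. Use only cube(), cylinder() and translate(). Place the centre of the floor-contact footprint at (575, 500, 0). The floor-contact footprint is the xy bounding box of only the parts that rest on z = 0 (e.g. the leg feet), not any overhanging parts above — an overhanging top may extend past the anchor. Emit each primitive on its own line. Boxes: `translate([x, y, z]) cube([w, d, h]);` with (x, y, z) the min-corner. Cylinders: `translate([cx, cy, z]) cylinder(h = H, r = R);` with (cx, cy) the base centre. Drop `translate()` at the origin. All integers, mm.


translate([575, 500, 0]) cylinder(h = 3768, r = 129);


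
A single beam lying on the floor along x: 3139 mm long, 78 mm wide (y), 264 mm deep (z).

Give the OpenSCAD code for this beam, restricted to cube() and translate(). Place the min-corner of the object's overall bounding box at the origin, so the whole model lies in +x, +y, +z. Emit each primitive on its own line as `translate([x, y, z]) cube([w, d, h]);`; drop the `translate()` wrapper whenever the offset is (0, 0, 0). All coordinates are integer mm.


cube([3139, 78, 264]);


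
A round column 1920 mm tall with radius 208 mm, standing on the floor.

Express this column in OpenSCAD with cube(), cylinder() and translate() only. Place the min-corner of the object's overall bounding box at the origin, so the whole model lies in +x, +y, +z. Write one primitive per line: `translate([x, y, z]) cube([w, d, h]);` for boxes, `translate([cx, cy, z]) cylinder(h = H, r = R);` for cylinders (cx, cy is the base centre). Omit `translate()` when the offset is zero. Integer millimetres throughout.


translate([208, 208, 0]) cylinder(h = 1920, r = 208);


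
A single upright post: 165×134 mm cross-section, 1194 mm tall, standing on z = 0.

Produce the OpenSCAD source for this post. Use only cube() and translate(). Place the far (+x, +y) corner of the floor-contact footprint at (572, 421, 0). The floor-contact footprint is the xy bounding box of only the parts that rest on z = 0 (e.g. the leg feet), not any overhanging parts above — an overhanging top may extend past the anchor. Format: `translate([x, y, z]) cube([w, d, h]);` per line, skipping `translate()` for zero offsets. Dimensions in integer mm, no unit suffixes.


translate([407, 287, 0]) cube([165, 134, 1194]);


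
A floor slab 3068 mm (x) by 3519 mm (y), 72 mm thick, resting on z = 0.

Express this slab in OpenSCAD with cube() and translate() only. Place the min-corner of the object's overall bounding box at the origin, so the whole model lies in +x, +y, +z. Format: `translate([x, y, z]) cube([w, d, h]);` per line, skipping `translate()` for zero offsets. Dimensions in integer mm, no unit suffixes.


cube([3068, 3519, 72]);


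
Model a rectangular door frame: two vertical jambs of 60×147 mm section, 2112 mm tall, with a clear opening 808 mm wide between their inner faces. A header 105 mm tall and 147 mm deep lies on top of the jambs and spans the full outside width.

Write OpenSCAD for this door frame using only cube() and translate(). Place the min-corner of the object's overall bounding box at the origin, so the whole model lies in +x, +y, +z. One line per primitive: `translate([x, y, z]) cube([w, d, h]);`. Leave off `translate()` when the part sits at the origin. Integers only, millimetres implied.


cube([60, 147, 2112]);
translate([868, 0, 0]) cube([60, 147, 2112]);
translate([0, 0, 2112]) cube([928, 147, 105]);


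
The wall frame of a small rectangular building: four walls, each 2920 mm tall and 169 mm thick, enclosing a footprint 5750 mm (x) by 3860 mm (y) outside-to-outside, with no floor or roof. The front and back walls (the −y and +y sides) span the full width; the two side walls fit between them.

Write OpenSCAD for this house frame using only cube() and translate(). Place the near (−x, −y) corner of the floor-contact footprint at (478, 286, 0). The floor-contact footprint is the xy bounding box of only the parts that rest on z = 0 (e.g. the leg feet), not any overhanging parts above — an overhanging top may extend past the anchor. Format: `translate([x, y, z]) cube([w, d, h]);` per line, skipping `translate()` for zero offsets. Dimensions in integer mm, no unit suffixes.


translate([478, 286, 0]) cube([5750, 169, 2920]);
translate([478, 3977, 0]) cube([5750, 169, 2920]);
translate([478, 455, 0]) cube([169, 3522, 2920]);
translate([6059, 455, 0]) cube([169, 3522, 2920]);


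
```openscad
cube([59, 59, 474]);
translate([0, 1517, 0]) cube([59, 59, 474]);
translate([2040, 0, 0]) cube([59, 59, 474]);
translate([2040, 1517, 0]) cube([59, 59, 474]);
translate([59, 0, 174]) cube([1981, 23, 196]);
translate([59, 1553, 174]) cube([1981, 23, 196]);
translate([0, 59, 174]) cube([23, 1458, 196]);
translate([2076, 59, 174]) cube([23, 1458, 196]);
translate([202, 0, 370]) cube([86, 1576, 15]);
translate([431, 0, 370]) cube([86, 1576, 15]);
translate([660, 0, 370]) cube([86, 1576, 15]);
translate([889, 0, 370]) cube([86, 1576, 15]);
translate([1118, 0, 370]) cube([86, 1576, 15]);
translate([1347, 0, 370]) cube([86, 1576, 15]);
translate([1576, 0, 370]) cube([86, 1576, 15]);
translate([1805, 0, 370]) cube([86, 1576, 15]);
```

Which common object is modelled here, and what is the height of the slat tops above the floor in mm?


A bed frame. The slat-top height is 385 mm.

Four posts, four rails, and a row of slats — a bed frame. Slats sit on the rails at z = 174 + 196 = 370; with slat thickness 15, the top is 385 mm.


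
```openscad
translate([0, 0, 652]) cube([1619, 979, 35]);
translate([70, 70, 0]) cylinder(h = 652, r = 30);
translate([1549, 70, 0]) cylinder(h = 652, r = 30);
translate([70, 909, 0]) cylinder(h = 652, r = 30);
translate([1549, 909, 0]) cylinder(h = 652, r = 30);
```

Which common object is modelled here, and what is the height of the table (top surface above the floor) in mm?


A table. The table height is 687 mm.

A 1619×979×35 slab sits at z = 652 on four Ø60 mm round legs — a table. The top surface is at 652 + 35 = 687 mm.


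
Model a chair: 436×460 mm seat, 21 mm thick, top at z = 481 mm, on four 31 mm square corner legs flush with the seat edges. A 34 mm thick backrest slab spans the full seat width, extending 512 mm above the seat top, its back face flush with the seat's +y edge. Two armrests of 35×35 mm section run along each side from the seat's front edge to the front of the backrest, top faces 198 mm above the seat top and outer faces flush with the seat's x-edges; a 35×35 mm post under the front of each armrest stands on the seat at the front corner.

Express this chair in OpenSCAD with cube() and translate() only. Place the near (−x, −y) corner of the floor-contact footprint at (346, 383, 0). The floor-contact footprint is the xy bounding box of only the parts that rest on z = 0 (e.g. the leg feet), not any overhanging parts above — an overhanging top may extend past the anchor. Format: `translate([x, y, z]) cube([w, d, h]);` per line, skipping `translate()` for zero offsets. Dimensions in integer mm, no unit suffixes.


translate([346, 383, 460]) cube([436, 460, 21]);
translate([346, 383, 0]) cube([31, 31, 460]);
translate([751, 383, 0]) cube([31, 31, 460]);
translate([346, 812, 0]) cube([31, 31, 460]);
translate([751, 812, 0]) cube([31, 31, 460]);
translate([346, 809, 481]) cube([436, 34, 512]);
translate([346, 383, 644]) cube([35, 426, 35]);
translate([747, 383, 644]) cube([35, 426, 35]);
translate([346, 383, 481]) cube([35, 35, 163]);
translate([747, 383, 481]) cube([35, 35, 163]);


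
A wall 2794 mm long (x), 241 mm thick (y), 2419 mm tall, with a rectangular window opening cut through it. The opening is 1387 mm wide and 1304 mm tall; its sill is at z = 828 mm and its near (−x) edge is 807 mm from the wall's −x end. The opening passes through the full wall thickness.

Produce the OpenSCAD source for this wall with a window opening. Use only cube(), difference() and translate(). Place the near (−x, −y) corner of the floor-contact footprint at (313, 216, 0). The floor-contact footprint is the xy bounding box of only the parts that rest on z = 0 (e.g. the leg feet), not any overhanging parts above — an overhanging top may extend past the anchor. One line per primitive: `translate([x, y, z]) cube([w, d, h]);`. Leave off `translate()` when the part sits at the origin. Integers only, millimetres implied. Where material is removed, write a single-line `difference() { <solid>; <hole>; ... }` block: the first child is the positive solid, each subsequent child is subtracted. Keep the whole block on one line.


difference() { translate([313, 216, 0]) cube([2794, 241, 2419]); translate([1120, 216, 828]) cube([1387, 241, 1304]); }


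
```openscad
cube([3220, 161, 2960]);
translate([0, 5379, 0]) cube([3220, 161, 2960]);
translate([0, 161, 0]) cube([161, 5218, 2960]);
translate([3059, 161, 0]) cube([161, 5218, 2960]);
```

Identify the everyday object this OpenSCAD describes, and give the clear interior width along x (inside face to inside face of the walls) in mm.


A house (or room) frame. The interior width is 2898 mm.

Four 2960 mm walls enclosing a rectangle with no floor or roof — a room or house frame. Outside width is 3220 mm and wall thickness is 161 mm, so the interior width is 3220 − 2 × 161 = 2898 mm.


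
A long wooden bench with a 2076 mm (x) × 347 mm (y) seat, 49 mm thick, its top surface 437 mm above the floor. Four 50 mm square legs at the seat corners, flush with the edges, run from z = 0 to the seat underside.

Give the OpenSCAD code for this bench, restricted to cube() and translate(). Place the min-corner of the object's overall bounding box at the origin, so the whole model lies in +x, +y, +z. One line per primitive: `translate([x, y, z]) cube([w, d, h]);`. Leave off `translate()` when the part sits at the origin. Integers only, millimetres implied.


translate([0, 0, 388]) cube([2076, 347, 49]);
cube([50, 50, 388]);
translate([0, 297, 0]) cube([50, 50, 388]);
translate([2026, 0, 0]) cube([50, 50, 388]);
translate([2026, 297, 0]) cube([50, 50, 388]);


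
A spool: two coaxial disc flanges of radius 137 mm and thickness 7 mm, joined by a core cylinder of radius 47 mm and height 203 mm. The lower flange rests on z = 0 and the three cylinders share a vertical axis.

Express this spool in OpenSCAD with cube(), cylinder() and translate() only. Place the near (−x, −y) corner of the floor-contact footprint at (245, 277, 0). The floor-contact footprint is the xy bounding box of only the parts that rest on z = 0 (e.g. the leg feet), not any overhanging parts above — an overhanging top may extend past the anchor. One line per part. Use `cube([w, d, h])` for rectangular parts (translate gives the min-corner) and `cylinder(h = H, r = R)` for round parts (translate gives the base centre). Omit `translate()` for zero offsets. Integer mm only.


translate([382, 414, 0]) cylinder(h = 7, r = 137);
translate([382, 414, 7]) cylinder(h = 203, r = 47);
translate([382, 414, 210]) cylinder(h = 7, r = 137);


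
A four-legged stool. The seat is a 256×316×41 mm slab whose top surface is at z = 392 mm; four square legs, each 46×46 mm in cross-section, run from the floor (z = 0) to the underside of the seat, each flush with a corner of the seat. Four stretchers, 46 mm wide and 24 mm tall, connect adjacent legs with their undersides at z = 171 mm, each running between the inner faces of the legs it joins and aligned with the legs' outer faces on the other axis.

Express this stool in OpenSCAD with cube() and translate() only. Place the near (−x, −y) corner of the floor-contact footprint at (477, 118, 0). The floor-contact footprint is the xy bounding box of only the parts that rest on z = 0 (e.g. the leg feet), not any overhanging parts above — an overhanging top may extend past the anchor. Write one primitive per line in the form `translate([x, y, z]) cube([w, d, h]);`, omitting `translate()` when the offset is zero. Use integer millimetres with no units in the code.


// leg_h = 392 - 41 = 351
// stretcher span = 256 - 2*46 = 164
translate([477, 118, 351]) cube([256, 316, 41]);
translate([477, 118, 0]) cube([46, 46, 351]);
translate([687, 118, 0]) cube([46, 46, 351]);
translate([477, 388, 0]) cube([46, 46, 351]);
translate([687, 388, 0]) cube([46, 46, 351]);
translate([523, 118, 171]) cube([164, 46, 24]);
translate([523, 388, 171]) cube([164, 46, 24]);
translate([477, 164, 171]) cube([46, 224, 24]);
translate([687, 164, 171]) cube([46, 224, 24]);


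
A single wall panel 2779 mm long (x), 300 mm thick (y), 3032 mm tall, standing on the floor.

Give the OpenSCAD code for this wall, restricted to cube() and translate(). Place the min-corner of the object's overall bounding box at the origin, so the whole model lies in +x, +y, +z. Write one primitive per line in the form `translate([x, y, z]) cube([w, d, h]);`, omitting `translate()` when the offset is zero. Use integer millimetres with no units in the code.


cube([2779, 300, 3032]);


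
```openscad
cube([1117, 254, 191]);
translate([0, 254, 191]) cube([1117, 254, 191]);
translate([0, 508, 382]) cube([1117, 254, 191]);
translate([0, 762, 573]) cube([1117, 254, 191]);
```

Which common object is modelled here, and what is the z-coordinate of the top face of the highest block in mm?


A staircase. The total rise is 764 mm.

4 identical blocks, each offset up and back from the previous — a staircase. Each step is 191 mm tall and there are 4 of them, so the total rise is 4 × 191 = 764 mm.


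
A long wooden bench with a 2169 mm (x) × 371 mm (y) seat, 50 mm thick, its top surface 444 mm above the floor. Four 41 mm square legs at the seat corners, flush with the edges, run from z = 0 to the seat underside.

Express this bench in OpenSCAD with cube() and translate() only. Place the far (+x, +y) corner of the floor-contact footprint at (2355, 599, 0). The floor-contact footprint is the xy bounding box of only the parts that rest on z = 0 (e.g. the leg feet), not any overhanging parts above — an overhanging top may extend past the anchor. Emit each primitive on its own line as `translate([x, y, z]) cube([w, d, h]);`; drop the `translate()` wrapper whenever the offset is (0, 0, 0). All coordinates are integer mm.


translate([186, 228, 394]) cube([2169, 371, 50]);
translate([186, 228, 0]) cube([41, 41, 394]);
translate([186, 558, 0]) cube([41, 41, 394]);
translate([2314, 228, 0]) cube([41, 41, 394]);
translate([2314, 558, 0]) cube([41, 41, 394]);


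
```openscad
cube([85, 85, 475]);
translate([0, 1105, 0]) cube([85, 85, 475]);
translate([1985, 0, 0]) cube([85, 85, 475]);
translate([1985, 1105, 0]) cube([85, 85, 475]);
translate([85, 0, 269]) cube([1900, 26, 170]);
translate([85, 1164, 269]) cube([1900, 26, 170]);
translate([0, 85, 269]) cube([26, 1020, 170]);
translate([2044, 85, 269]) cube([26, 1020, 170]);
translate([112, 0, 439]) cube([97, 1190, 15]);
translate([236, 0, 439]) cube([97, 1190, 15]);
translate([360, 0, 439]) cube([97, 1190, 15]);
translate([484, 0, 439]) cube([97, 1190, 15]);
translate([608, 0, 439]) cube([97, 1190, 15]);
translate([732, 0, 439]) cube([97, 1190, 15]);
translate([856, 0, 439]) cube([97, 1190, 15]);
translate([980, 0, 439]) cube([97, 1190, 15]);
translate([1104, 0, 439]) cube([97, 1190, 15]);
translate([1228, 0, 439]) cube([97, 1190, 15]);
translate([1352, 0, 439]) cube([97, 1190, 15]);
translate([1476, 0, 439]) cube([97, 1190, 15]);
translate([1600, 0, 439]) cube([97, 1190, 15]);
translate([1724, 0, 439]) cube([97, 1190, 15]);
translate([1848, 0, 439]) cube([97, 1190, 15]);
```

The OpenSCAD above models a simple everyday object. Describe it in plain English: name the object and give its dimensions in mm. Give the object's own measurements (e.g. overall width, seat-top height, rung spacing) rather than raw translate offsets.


A bed frame 2070 mm long (x) by 1190 mm wide (y). Four 85×85 mm corner posts, 475 mm tall, at the corners of the footprint. Four rails of 26 mm thickness and 170 mm height run between adjacent posts with their undersides at z = 269 mm, their outer faces flush with the outside of the frame (the two x-running rails run between the posts' inner faces; the two y-running rails run between the posts' inner faces). 15 slats, each 97 mm wide (x) and 15 mm thick, lie across the top of the two x-running rails, running the full 1190 mm width of the frame in y; along x they sit between the end posts with a 27 mm gap after the −x posts and between neighbouring slats, leaving 40 mm before the +x posts.


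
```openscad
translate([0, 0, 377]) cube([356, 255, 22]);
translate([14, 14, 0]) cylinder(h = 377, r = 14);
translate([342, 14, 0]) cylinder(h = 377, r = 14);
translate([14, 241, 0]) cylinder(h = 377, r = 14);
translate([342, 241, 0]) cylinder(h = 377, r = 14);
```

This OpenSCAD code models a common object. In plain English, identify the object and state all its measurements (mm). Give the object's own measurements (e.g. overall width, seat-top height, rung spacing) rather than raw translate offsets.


A simple wooden stool: a rectangular seat 356 mm (x) by 255 mm (y), 22 mm thick, top face at z = 399 mm, on four round legs, each 28 mm in diameter. The legs rest on z = 0, each leg's axis is inset half a diameter from the nearest pair of seat edges (so the leg's bounding box is flush with the corner).


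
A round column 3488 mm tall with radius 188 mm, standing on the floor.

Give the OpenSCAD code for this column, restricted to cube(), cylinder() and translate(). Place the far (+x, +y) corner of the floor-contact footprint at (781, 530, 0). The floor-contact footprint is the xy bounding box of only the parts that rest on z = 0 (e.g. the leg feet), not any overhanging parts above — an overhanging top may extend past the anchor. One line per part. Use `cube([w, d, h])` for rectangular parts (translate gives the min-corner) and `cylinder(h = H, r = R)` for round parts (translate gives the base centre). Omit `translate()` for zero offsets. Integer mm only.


translate([593, 342, 0]) cylinder(h = 3488, r = 188);


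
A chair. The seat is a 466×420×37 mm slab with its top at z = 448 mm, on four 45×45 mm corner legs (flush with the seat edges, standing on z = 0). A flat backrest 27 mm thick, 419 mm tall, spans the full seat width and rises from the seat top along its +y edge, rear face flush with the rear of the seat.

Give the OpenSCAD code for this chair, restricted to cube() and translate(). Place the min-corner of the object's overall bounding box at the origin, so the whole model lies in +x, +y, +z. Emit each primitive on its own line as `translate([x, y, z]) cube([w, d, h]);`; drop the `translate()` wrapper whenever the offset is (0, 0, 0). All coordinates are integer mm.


translate([0, 0, 411]) cube([466, 420, 37]);
cube([45, 45, 411]);
translate([421, 0, 0]) cube([45, 45, 411]);
translate([0, 375, 0]) cube([45, 45, 411]);
translate([421, 375, 0]) cube([45, 45, 411]);
translate([0, 393, 448]) cube([466, 27, 419]);


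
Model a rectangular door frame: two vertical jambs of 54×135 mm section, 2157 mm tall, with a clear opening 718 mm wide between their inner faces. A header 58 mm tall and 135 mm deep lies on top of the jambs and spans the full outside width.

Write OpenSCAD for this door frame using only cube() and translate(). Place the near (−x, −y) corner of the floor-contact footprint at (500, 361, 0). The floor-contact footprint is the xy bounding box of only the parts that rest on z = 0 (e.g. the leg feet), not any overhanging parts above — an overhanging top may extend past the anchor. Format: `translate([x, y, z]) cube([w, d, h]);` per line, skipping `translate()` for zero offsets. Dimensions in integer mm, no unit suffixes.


translate([500, 361, 0]) cube([54, 135, 2157]);
translate([1272, 361, 0]) cube([54, 135, 2157]);
translate([500, 361, 2157]) cube([826, 135, 58]);


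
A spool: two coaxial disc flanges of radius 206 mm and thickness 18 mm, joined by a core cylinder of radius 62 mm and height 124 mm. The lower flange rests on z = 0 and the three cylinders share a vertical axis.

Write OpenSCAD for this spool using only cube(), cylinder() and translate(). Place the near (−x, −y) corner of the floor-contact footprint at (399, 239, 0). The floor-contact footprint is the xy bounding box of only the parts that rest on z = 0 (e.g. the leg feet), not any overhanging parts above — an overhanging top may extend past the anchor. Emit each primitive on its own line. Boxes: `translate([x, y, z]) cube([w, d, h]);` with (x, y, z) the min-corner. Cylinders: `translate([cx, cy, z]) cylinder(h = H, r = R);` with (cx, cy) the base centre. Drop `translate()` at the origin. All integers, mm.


translate([605, 445, 0]) cylinder(h = 18, r = 206);
translate([605, 445, 18]) cylinder(h = 124, r = 62);
translate([605, 445, 142]) cylinder(h = 18, r = 206);


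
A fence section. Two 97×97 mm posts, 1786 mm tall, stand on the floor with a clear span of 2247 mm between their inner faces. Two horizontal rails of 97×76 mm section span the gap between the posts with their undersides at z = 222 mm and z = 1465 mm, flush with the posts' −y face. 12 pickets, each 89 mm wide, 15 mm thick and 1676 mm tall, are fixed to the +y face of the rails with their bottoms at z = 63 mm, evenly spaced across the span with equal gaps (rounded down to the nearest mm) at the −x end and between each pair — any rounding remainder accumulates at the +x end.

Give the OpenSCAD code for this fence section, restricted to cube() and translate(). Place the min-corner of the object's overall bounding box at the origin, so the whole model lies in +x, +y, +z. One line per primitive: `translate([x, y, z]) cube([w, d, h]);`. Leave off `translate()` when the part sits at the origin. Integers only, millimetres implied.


cube([97, 97, 1786]);
translate([2344, 0, 0]) cube([97, 97, 1786]);
translate([97, 0, 222]) cube([2247, 97, 76]);
translate([97, 0, 1465]) cube([2247, 97, 76]);
translate([187, 97, 63]) cube([89, 15, 1676]);
translate([366, 97, 63]) cube([89, 15, 1676]);
translate([545, 97, 63]) cube([89, 15, 1676]);
translate([724, 97, 63]) cube([89, 15, 1676]);
translate([903, 97, 63]) cube([89, 15, 1676]);
translate([1082, 97, 63]) cube([89, 15, 1676]);
translate([1261, 97, 63]) cube([89, 15, 1676]);
translate([1440, 97, 63]) cube([89, 15, 1676]);
translate([1619, 97, 63]) cube([89, 15, 1676]);
translate([1798, 97, 63]) cube([89, 15, 1676]);
translate([1977, 97, 63]) cube([89, 15, 1676]);
translate([2156, 97, 63]) cube([89, 15, 1676]);


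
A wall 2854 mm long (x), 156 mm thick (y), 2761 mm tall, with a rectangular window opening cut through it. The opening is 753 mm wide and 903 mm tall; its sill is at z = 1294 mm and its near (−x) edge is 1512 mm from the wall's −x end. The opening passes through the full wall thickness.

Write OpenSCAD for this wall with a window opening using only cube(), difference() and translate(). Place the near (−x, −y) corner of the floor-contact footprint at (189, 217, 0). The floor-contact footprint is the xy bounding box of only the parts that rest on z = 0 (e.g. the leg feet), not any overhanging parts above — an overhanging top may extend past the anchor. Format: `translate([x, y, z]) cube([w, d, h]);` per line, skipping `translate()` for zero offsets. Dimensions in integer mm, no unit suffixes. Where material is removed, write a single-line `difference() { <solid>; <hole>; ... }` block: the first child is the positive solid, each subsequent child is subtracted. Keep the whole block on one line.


difference() { translate([189, 217, 0]) cube([2854, 156, 2761]); translate([1701, 217, 1294]) cube([753, 156, 903]); }


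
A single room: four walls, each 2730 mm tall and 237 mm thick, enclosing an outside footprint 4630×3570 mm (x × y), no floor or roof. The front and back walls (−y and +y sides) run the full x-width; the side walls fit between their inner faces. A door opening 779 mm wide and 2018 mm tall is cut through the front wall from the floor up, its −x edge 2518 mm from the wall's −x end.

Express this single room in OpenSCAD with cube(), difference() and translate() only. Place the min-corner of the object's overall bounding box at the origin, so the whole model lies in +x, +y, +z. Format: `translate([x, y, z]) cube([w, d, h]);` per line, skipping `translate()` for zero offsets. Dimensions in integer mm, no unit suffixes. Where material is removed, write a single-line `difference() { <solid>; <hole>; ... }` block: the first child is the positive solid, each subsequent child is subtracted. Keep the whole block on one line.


difference() { cube([4630, 237, 2730]); translate([2518, 0, 0]) cube([779, 237, 2018]); }
translate([0, 3333, 0]) cube([4630, 237, 2730]);
translate([0, 237, 0]) cube([237, 3096, 2730]);
translate([4393, 237, 0]) cube([237, 3096, 2730]);


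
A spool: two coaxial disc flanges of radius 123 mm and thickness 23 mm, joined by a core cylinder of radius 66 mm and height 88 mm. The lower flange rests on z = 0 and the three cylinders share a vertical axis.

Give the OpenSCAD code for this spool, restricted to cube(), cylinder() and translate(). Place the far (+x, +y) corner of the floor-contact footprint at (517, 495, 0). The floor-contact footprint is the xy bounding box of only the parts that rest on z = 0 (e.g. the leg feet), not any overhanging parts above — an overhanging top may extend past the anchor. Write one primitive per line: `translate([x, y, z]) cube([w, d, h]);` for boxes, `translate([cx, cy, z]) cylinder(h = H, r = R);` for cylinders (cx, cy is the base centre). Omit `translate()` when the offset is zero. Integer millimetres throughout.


translate([394, 372, 0]) cylinder(h = 23, r = 123);
translate([394, 372, 23]) cylinder(h = 88, r = 66);
translate([394, 372, 111]) cylinder(h = 23, r = 123);


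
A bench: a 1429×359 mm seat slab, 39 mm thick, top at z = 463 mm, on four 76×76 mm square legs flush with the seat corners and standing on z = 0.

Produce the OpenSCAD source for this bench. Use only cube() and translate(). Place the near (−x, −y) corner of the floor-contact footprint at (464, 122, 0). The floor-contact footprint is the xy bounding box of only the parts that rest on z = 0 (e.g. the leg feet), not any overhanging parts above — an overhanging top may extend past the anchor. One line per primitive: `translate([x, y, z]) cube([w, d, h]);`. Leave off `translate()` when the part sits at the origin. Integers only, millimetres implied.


translate([464, 122, 424]) cube([1429, 359, 39]);
translate([464, 122, 0]) cube([76, 76, 424]);
translate([464, 405, 0]) cube([76, 76, 424]);
translate([1817, 122, 0]) cube([76, 76, 424]);
translate([1817, 405, 0]) cube([76, 76, 424]);


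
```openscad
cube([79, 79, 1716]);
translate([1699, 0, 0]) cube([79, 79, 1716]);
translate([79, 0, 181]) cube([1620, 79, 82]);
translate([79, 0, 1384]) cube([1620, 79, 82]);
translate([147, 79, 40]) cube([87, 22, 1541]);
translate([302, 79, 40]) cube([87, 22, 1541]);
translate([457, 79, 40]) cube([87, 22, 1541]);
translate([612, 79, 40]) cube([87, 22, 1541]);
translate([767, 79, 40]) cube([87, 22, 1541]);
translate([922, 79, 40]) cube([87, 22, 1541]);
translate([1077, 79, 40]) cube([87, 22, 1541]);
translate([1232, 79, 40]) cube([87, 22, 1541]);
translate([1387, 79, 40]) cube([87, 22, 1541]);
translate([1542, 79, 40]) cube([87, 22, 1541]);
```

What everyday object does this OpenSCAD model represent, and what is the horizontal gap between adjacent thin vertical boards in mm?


A fence section. The picket gap is 68 mm.

Two posts, two rails, 10 pickets — a fence section. Span 1620 mm holds 10 pickets of 87 mm with 11 equal gaps: ⌊(1620 − 10·87) / 11⌋ = 68 mm.


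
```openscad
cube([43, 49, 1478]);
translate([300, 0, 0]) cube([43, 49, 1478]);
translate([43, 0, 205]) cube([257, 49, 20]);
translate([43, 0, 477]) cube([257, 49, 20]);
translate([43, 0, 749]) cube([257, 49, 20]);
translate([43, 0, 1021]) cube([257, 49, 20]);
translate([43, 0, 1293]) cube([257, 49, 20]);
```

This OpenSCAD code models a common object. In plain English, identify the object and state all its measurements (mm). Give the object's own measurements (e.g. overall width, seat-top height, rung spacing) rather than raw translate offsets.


A straight ladder. Two 43×49 mm vertical rails, 1478 mm tall, stand 343 mm apart (outside-to-outside) with their front faces coplanar on the −y side. 5 rungs, each 49 mm deep and 20 mm tall, span between the inner faces of the rails, front faces flush with the rails. The lowest rung's underside is at z = 205 mm and rungs are spaced 272 mm apart (underside to underside).


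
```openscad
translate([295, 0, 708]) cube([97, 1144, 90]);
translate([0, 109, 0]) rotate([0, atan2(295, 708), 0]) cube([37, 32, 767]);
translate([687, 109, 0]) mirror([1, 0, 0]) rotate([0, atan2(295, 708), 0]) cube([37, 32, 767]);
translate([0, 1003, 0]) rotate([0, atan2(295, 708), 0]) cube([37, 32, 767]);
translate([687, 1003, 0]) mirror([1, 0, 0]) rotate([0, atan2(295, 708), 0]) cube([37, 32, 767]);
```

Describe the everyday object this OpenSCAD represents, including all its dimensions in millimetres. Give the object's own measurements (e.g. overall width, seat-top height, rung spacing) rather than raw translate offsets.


A sawhorse. A 97×1144×90 mm beam (x, y, z) sits on two A-frame leg pairs. Each pair is two raked legs of 37×32 mm section (32 mm along y) splaying symmetrically in x. Each leg rises 708 mm vertically over 295 mm of horizontal reach and is 767 mm long along its own axis. Every leg's outer bottom edge rests on the floor and its outer top edge meets a bottom edge of the beam — the left legs (tilting toward +x) meet the beam's −x bottom edge, the right legs (their mirror images, tilting toward −x) meet its +x bottom edge — so the leg tops tuck under the beam, the beam's underside is 708 mm above the floor, and the feet are 687 mm apart outside-to-outside with the beam centred between them. The two leg pairs are set in 109 mm from either end of the beam.
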